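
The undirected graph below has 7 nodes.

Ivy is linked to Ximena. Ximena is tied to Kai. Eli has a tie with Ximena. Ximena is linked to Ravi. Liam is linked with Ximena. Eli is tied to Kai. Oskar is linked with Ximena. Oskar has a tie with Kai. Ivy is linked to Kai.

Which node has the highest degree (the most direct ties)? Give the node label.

Ximena

Degrees — Eli:2, Ivy:2, Kai:4, Liam:1, Oskar:2, Ravi:1, Ximena:6.
The maximum is 6, attained only by Ximena.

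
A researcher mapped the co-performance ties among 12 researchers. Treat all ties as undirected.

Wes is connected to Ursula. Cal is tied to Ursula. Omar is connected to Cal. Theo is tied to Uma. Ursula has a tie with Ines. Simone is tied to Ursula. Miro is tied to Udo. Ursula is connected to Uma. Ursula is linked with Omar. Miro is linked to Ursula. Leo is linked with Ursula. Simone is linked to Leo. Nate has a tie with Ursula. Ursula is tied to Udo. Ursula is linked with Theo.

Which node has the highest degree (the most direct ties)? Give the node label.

Ursula

Degrees — Cal:2, Ines:1, Leo:2, Miro:2, Nate:1, Omar:2, Simone:2, Theo:2, Udo:2, Uma:2, Ursula:11, Wes:1.
The maximum is 11, attained only by Ursula.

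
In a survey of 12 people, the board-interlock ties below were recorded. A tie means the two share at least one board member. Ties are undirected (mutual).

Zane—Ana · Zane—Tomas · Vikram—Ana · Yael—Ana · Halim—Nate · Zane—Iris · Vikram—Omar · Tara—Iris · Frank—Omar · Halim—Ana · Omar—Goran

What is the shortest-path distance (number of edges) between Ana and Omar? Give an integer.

2

One shortest route is Ana – Vikram – Omar, which uses 2 edges, and Ana and Omar are not directly tied, so nothing shorter exists. So d(Ana,Omar) = 2.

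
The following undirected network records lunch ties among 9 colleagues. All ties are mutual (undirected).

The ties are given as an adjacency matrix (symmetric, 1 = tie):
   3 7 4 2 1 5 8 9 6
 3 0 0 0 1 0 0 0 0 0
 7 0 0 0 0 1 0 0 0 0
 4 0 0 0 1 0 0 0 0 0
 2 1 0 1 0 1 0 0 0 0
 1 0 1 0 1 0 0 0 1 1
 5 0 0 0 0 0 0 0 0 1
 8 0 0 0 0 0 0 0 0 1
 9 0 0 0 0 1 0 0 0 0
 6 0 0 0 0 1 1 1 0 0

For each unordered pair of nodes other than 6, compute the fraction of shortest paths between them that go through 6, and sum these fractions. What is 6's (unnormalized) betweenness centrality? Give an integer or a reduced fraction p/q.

Pairs whose geodesics pass through 6 — 3–5: 1; 3–8: 1; 7–5: 1; 7–8: 1; 4–5: 1; 4–8: 1; 2–5: 1; 2–8: 1; 1–5: 1; 1–8: 1; 5–8: 1; 5–9: 1; 8–9: 1.
All other pairs contribute 0.
Summing the contributions gives betweenness(6) = 13.

13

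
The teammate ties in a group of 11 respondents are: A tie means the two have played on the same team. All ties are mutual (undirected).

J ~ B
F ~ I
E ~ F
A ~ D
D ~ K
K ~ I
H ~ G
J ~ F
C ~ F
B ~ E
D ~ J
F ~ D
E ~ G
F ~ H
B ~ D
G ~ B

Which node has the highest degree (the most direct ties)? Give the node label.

Degrees — A:1, B:4, C:1, D:5, E:3, F:6, G:3, H:2, I:2, J:3, K:2.
The maximum is 6, attained only by F.

F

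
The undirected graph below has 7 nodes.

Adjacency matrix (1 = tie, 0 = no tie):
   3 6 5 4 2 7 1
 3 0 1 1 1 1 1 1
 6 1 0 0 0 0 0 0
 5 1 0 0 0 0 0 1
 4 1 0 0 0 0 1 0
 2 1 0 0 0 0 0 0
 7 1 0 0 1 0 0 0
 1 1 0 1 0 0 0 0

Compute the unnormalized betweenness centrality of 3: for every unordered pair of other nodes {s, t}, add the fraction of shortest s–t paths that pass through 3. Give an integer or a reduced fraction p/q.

Pairs whose geodesics pass through 3 — 6–5: 1; 6–4: 1; 6–2: 1; 6–7: 1; 6–1: 1; 5–4: 1; 5–2: 1; 5–7: 1; 4–2: 1; 4–1: 1; 2–7: 1; 2–1: 1; 7–1: 1.
All other pairs contribute 0.
Summing the contributions gives betweenness(3) = 13.

13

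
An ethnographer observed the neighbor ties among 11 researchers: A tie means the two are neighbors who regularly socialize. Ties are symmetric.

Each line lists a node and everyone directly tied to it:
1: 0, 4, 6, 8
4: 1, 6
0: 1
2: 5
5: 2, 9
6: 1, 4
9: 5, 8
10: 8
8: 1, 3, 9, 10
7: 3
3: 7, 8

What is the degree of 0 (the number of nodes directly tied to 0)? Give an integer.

1

0 is directly tied to 1. That is 1 neighbor, so the degree of 0 is 1.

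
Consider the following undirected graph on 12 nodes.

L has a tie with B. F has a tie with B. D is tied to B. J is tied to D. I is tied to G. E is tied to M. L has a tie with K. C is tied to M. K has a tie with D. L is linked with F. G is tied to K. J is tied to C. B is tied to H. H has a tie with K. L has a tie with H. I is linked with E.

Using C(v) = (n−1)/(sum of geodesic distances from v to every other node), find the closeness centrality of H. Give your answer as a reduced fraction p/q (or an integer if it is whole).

11/28

Distances from H: B:1, C:4, D:2, E:4, F:2, G:2, I:3, J:3, K:1, L:1, M:5. Sum = 28.
n = 12, so closeness = 11/28.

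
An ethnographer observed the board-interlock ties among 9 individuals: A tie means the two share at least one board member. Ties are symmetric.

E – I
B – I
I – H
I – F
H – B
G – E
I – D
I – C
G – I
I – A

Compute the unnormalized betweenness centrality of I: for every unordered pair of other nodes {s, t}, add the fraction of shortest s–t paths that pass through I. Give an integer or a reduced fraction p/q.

Pairs whose geodesics pass through I — C–E: 1; C–G: 1; C–F: 1; C–A: 1; C–H: 1; C–B: 1; C–D: 1; E–F: 1; E–A: 1; E–H: 1; E–B: 1; E–D: 1; G–F: 1; G–A: 1 … (+12 more pairs).
All other pairs contribute 0.
Summing the contributions gives betweenness(I) = 26.

26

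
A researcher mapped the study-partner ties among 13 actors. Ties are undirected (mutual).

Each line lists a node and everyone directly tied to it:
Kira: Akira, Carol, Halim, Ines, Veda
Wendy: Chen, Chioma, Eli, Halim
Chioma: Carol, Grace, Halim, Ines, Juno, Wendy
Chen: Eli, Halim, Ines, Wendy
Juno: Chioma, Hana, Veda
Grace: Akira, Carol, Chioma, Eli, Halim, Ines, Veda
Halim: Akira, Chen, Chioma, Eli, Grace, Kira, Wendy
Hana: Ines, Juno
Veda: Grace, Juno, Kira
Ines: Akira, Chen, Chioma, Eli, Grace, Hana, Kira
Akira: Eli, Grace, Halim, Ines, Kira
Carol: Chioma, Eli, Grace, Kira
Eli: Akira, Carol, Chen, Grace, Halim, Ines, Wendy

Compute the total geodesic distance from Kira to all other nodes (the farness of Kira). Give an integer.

19

Distances from Kira: Akira:1, Carol:1, Chen:2, Chioma:2, Eli:2, Grace:2, Halim:1, Hana:2, Ines:1, Juno:2, Veda:1, Wendy:2.
Sum = 1 + 1 + 2 + 2 + 2 + 2 + 1 + 2 + 1 + 2 + 1 + 2 = 19.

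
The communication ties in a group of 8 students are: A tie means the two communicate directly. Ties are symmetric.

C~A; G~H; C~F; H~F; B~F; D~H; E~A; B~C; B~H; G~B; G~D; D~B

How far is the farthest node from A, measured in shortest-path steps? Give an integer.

Distances from A: B:2, C:1, D:3, E:1, F:2, G:3, H:3.
The largest is 3 (to H, G, and D), so the eccentricity of A is 3.

3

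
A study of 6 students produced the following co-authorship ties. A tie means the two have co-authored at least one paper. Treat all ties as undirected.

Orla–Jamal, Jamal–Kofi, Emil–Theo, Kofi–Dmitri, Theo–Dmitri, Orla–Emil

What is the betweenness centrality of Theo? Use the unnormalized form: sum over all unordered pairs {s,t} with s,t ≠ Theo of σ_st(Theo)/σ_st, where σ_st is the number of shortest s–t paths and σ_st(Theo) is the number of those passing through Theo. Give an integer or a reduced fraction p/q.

2

Pairs whose geodesics pass through Theo — Orla–Dmitri: 1/2; Emil–Dmitri: 1; Emil–Kofi: 1/2.
All other pairs contribute 0.
Summing the contributions gives betweenness(Theo) = 2.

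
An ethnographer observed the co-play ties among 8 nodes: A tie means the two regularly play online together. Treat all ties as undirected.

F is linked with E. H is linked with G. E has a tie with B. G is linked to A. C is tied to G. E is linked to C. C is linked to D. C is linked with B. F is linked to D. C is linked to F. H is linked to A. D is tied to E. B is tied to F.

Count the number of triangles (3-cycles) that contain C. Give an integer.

5

C's neighbors: B, D, E, F, and G.
Neighbor pairs that are themselves tied: C–B–E; C–B–F; C–D–E; C–D–F; C–E–F. Each forms one triangle with C, for 5 in total.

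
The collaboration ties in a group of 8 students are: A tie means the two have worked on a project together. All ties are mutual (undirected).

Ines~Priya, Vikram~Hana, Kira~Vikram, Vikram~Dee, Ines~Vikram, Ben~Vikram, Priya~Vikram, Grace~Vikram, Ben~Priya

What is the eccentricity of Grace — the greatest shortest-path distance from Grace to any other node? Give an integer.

Distances from Grace: Ben:2, Dee:2, Hana:2, Ines:2, Kira:2, Priya:2, Vikram:1.
The largest is 2 (to Ben, Dee, Priya, Ines, Kira, and Hana), so the eccentricity of Grace is 2.

2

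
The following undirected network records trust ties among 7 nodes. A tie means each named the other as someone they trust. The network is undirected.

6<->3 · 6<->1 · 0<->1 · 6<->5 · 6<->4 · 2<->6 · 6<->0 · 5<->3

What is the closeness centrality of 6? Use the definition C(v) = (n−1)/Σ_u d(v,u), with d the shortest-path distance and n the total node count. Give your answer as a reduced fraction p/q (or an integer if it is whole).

Distances from 6: 0:1, 1:1, 2:1, 3:1, 4:1, 5:1. Sum = 6.
n = 7, so closeness = 6/6 = 1.

1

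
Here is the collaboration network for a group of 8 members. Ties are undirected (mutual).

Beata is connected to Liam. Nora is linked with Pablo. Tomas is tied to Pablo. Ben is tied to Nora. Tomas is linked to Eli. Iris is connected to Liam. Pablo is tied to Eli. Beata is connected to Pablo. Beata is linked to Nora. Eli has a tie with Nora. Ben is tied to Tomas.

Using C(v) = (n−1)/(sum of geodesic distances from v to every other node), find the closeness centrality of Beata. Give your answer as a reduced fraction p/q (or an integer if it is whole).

7/11

Distances from Beata: Ben:2, Eli:2, Iris:2, Liam:1, Nora:1, Pablo:1, Tomas:2. Sum = 11.
n = 8, so closeness = 7/11.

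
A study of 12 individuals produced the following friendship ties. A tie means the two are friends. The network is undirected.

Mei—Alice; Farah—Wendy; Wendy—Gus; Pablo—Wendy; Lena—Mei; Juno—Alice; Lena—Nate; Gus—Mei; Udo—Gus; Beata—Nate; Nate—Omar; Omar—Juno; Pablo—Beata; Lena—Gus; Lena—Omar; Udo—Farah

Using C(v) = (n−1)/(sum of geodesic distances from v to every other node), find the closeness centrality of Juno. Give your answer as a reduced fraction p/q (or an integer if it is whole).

Distances from Juno: Alice:1, Beata:3, Farah:5, Gus:3, Lena:2, Mei:2, Nate:2, Omar:1, Pablo:4, Udo:4, Wendy:4. Sum = 31.
n = 12, so closeness = 11/31.

11/31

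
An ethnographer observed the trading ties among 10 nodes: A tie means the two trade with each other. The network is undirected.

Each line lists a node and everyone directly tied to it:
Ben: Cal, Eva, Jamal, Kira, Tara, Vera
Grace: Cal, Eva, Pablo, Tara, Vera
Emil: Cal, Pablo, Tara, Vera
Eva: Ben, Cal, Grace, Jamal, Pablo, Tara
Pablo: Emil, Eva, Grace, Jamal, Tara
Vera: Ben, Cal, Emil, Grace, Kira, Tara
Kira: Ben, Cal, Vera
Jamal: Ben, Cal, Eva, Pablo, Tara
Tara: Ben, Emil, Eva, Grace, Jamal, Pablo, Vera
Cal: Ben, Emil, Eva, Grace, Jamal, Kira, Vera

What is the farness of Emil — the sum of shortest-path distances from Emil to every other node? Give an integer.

14

Distances from Emil: Ben:2, Cal:1, Eva:2, Grace:2, Jamal:2, Kira:2, Pablo:1, Tara:1, Vera:1.
Sum = 2 + 1 + 2 + 2 + 2 + 2 + 1 + 1 + 1 = 14.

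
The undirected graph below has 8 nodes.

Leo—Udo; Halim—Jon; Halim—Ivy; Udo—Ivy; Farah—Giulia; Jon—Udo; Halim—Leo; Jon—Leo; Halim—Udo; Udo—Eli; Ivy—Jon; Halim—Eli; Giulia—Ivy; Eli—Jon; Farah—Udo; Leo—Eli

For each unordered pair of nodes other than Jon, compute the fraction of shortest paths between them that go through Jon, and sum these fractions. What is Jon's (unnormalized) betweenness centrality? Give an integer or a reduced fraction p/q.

Pairs whose geodesics pass through Jon — Eli–Ivy: 1/3; Eli–Giulia: 1/4; Leo–Ivy: 1/3; Leo–Giulia: 1/4.
All other pairs contribute 0.
Summing the contributions gives betweenness(Jon) = 7/6.

7/6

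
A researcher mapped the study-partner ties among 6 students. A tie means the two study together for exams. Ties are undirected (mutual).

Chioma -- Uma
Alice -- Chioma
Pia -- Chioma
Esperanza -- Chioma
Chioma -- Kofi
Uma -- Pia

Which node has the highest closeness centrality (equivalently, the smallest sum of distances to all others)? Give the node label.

Farness (sum of distances to all others) for each node — Alice:9, Chioma:5, Esperanza:9, Kofi:9, Pia:8, Uma:8.
The smallest farness is 5, for Chioma, so Chioma has the highest closeness.

Chioma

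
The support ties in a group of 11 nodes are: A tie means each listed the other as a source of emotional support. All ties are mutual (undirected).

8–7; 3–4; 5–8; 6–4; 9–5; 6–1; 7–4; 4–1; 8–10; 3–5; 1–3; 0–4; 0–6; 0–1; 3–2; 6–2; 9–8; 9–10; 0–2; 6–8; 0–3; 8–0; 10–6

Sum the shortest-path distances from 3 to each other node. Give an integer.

16

Distances from 3: 0:1, 1:1, 2:1, 4:1, 5:1, 6:2, 7:2, 8:2, 9:2, 10:3.
Sum = 1 + 1 + 1 + 1 + 1 + 2 + 2 + 2 + 2 + 3 = 16.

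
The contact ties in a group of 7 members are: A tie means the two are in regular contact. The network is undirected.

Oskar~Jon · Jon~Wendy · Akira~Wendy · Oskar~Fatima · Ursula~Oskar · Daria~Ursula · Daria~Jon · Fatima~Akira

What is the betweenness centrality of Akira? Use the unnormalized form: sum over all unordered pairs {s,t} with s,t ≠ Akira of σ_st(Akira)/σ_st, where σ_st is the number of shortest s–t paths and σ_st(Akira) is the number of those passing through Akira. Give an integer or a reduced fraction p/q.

Pairs whose geodesics pass through Akira — Wendy–Fatima: 1.
All other pairs contribute 0.
Summing the contributions gives betweenness(Akira) = 1.

1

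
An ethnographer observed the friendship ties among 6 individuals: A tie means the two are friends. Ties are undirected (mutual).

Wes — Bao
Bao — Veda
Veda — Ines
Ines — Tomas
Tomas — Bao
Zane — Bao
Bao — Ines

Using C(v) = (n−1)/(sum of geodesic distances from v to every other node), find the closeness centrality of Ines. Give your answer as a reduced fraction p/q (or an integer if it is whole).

Distances from Ines: Bao:1, Tomas:1, Veda:1, Wes:2, Zane:2. Sum = 7.
n = 6, so closeness = 5/7.

5/7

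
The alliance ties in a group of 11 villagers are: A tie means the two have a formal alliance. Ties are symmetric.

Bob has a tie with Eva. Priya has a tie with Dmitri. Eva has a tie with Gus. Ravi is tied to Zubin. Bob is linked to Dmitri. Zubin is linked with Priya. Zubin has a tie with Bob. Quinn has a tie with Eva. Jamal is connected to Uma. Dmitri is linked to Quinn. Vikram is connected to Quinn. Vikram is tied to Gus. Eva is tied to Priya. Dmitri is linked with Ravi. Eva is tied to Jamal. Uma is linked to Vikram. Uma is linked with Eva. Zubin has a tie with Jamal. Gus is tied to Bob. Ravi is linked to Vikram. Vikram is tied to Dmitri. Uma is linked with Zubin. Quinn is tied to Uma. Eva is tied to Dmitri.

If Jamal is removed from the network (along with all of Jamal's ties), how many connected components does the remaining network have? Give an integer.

1

Jamal's neighbors (Eva, Uma, and Zubin) remain reachable from one another through other ties, so the rest of the network stays in one piece.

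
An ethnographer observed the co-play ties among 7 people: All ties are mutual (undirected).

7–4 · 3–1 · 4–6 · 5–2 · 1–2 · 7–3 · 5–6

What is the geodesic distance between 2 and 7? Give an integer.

One shortest route is 2 – 1 – 3 – 7, which uses 3 edges, and at distance 2 from 2 we only reach {3, 6}, which does not include 7. So d(2,7) = 3.

3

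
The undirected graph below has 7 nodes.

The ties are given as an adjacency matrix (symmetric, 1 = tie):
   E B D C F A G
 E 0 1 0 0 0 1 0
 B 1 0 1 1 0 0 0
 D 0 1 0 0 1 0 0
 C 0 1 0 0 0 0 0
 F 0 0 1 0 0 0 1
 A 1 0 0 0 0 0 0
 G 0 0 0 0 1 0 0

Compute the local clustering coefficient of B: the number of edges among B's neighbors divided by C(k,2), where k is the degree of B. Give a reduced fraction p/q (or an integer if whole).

0

B's neighbors: C, D, and E (k = 3).
Possible neighbor pairs: C(3,2) = 3. Edges among them: none → e = 0.
Clustering(B) = 0/3 = 0.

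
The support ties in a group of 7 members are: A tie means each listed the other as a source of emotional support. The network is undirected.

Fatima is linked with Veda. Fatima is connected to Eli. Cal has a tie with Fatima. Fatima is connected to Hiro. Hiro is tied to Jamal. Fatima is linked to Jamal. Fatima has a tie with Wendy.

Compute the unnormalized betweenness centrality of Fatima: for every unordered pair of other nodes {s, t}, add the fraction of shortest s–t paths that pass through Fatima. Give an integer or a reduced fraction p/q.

14

Pairs whose geodesics pass through Fatima — Veda–Eli: 1; Veda–Cal: 1; Veda–Jamal: 1; Veda–Wendy: 1; Veda–Hiro: 1; Eli–Cal: 1; Eli–Jamal: 1; Eli–Wendy: 1; Eli–Hiro: 1; Cal–Jamal: 1; Cal–Wendy: 1; Cal–Hiro: 1; Jamal–Wendy: 1; Wendy–Hiro: 1.
All other pairs contribute 0.
Summing the contributions gives betweenness(Fatima) = 14.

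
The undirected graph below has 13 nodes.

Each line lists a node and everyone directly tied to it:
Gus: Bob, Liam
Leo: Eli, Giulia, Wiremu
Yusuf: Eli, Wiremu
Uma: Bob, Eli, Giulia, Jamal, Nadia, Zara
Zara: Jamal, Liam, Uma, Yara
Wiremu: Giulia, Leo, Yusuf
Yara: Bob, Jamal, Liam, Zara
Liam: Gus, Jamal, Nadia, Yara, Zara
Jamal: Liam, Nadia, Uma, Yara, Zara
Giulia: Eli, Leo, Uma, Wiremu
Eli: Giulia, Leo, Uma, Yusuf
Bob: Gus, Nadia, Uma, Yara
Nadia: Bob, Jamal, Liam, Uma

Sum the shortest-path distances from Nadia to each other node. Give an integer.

Distances from Nadia: Bob:1, Eli:2, Giulia:2, Gus:2, Jamal:1, Leo:3, Liam:1, Uma:1, Wiremu:3, Yara:2, Yusuf:3, Zara:2.
Sum = 1 + 2 + 2 + 2 + 1 + 3 + 1 + 1 + 3 + 2 + 3 + 2 = 23.

23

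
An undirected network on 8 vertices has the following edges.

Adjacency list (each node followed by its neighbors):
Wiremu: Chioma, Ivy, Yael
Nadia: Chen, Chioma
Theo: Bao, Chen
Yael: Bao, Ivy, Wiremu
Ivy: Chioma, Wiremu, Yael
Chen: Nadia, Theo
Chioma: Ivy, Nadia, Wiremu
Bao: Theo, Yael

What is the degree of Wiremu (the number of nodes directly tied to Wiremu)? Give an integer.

Wiremu is directly tied to Chioma, Ivy, and Yael. That is 3 neighbors, so the degree of Wiremu is 3.

3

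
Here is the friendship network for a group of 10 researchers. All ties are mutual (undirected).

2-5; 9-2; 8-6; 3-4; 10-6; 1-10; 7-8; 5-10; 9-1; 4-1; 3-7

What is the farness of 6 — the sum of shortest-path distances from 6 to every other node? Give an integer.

Distances from 6: 1:2, 2:3, 3:3, 4:3, 5:2, 7:2, 8:1, 9:3, 10:1.
Sum = 2 + 3 + 3 + 3 + 2 + 2 + 1 + 3 + 1 = 20.

20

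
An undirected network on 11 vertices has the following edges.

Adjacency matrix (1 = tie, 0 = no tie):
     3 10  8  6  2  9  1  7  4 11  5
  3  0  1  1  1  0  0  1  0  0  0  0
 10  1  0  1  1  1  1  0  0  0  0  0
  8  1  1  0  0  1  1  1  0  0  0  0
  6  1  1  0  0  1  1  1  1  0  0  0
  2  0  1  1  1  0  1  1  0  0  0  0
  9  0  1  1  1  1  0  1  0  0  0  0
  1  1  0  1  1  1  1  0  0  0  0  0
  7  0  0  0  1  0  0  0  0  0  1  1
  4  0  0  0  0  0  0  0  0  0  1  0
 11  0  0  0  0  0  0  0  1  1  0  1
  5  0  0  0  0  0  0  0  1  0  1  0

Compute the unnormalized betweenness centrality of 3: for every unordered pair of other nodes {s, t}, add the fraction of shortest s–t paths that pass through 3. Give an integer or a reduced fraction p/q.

Pairs whose geodesics pass through 3 — 10–1: 1/5; 8–6: 1/5; 8–7: 1/5; 8–4: 1/5; 8–11: 1/5; 8–5: 1/5.
All other pairs contribute 0.
Summing the contributions gives betweenness(3) = 6/5.

6/5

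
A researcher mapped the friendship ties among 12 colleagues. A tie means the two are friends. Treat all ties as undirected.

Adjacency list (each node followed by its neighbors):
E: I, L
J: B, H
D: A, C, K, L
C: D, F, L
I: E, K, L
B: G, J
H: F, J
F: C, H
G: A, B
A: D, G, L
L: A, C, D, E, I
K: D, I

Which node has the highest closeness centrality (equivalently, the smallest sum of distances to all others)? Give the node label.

Farness (sum of distances to all others) for each node — A:23, B:31, C:23, D:22, E:29, F:27, G:27, H:31, I:28, J:35, K:29, L:21.
The smallest farness is 21, for L, so L has the highest closeness.

L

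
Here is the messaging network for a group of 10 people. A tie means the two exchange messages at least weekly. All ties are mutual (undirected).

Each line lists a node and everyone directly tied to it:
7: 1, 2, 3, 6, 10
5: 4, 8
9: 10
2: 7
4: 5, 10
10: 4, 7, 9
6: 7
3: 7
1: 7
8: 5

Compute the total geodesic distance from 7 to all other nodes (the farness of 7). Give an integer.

16

Distances from 7: 1:1, 2:1, 3:1, 4:2, 5:3, 6:1, 8:4, 9:2, 10:1.
Sum = 1 + 1 + 1 + 2 + 3 + 1 + 4 + 2 + 1 = 16.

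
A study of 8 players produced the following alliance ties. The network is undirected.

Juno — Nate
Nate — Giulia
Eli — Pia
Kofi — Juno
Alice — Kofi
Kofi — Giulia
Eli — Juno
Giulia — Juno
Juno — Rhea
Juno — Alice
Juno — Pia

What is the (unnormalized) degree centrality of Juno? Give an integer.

7

Juno is directly tied to Alice, Eli, Giulia, Kofi, Nate, Pia, and Rhea. That is 7 neighbors, so the degree of Juno is 7.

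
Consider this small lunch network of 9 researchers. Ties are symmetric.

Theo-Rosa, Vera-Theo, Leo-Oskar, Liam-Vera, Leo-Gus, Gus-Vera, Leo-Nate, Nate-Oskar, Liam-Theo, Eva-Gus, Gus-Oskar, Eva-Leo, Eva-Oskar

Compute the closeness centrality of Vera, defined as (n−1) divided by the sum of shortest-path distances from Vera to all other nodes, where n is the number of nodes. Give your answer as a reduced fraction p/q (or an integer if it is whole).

4/7

Distances from Vera: Eva:2, Gus:1, Leo:2, Liam:1, Nate:3, Oskar:2, Rosa:2, Theo:1. Sum = 14.
n = 9, so closeness = 8/14 = 4/7.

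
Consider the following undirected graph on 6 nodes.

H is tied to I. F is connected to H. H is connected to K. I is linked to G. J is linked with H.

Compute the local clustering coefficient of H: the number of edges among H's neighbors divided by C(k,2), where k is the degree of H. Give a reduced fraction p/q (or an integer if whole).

H's neighbors: F, I, J, and K (k = 4).
Possible neighbor pairs: C(4,2) = 6. Edges among them: none → e = 0.
Clustering(H) = 0/6 = 0.

0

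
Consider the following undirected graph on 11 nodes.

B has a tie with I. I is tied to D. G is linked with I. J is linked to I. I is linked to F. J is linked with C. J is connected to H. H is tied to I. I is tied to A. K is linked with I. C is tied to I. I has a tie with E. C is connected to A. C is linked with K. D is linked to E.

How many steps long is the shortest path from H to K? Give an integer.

2

One shortest route is H – I – K, which uses 2 edges, and H and K are not directly tied, so nothing shorter exists. So d(H,K) = 2.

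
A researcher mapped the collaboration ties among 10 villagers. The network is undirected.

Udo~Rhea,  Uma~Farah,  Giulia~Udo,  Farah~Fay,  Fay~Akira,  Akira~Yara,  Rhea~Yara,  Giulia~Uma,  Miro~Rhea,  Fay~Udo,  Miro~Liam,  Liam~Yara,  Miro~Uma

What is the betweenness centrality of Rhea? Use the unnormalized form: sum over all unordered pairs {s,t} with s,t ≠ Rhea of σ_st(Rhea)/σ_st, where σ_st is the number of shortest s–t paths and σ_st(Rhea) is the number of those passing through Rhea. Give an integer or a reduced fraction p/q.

Pairs whose geodesics pass through Rhea — Fay–Miro: 1/2; Uma–Yara: 1/2; Giulia–Yara: 1; Udo–Miro: 1; Udo–Liam: 2/2; Udo–Yara: 1; Miro–Yara: 1/2; Miro–Akira: 1/2.
All other pairs contribute 0.
Summing the contributions gives betweenness(Rhea) = 6.

6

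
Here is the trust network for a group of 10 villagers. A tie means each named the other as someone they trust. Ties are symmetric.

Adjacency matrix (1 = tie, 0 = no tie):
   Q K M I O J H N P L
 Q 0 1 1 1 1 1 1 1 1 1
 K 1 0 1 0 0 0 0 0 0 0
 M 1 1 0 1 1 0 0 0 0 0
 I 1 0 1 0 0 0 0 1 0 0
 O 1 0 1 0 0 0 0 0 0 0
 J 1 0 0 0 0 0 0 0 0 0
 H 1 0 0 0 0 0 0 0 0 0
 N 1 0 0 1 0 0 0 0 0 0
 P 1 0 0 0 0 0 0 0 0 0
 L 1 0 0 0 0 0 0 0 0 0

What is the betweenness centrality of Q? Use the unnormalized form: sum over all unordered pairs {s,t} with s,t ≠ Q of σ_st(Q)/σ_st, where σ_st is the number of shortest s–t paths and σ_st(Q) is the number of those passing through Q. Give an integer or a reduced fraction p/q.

Pairs whose geodesics pass through Q — K–I: 1/2; K–O: 1/2; K–J: 1; K–H: 1; K–N: 1; K–P: 1; K–L: 1; M–J: 1; M–H: 1; M–N: 1/2; M–P: 1; M–L: 1; I–O: 1/2; I–J: 1 … (+18 more pairs).
All other pairs contribute 0.
Summing the contributions gives betweenness(Q) = 30.

30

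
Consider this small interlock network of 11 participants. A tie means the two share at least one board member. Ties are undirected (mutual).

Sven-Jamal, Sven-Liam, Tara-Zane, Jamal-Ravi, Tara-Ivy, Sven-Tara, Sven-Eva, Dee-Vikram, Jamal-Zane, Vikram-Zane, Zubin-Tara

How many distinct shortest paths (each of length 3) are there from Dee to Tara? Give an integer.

The shortest distance is 3, and the only length-3 path is Dee–Vikram–Zane–Tara. So there is exactly 1 shortest path.

1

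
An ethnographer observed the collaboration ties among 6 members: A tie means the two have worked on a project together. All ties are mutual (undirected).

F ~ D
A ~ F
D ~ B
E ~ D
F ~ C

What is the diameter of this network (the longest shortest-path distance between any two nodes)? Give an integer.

3

Eccentricity of each node (its greatest distance to any other): A:3, B:3, C:3, D:2, E:3, F:2.
The maximum eccentricity is 3, realized for instance by the pair B–A via B – D – F – A. So the diameter is 3.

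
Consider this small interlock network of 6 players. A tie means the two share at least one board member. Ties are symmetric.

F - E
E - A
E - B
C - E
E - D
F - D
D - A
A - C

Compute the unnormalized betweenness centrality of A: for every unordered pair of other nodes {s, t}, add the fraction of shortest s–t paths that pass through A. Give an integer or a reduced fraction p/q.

Pairs whose geodesics pass through A — C–D: 1/2.
All other pairs contribute 0.
Summing the contributions gives betweenness(A) = 1/2.

1/2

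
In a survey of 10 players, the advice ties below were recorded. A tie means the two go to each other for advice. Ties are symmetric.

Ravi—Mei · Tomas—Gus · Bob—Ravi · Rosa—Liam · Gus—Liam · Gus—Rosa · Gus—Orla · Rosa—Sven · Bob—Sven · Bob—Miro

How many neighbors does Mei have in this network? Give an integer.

Mei is directly tied to Ravi. That is 1 neighbor, so the degree of Mei is 1.

1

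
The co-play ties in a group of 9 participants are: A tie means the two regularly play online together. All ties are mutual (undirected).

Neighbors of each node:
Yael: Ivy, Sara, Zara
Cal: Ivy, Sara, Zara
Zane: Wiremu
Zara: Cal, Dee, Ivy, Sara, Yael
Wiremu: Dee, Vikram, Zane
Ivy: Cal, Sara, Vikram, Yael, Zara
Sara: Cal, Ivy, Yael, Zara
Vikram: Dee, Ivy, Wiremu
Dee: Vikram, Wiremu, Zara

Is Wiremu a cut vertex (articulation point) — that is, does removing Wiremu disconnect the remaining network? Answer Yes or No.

Yes

Removing Wiremu leaves {Cal, Dee, Ivy, Sara, Vikram, Yael, and Zara} with no path to {Zane}, so the network splits into 2 components. Wiremu is a cut vertex.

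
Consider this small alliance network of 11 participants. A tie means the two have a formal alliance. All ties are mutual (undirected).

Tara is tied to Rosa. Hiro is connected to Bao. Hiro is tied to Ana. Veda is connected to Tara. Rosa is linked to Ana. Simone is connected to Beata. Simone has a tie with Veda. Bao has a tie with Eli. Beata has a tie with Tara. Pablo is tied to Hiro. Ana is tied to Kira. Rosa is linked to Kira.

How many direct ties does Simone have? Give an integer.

2

Simone is directly tied to Beata and Veda. That is 2 neighbors, so the degree of Simone is 2.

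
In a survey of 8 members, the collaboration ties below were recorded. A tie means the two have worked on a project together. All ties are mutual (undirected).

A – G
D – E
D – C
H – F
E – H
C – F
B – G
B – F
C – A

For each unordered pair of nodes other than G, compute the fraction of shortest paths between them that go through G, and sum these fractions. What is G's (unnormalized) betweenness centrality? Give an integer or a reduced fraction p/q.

Pairs whose geodesics pass through G — B–A: 1.
All other pairs contribute 0.
Summing the contributions gives betweenness(G) = 1.

1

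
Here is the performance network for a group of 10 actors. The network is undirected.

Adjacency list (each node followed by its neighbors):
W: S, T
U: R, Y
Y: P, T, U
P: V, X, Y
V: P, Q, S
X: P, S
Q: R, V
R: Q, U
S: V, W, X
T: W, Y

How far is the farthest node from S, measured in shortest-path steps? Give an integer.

4

Distances from S: P:2, Q:2, R:3, T:2, U:4, V:1, W:1, X:1, Y:3.
The largest is 4 (to U), so the eccentricity of S is 4.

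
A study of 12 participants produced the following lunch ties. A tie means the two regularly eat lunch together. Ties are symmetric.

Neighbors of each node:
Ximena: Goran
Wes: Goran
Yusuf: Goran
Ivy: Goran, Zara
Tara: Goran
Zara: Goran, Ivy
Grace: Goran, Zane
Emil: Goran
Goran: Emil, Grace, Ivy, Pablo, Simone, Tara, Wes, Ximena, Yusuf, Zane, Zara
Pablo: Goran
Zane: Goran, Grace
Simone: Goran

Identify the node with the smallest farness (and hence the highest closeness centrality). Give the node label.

Goran

Farness (sum of distances to all others) for each node — Emil:21, Goran:11, Grace:20, Ivy:20, Pablo:21, Simone:21, Tara:21, Wes:21, Ximena:21, Yusuf:21, Zane:20, Zara:20.
The smallest farness is 11, for Goran, so Goran has the highest closeness.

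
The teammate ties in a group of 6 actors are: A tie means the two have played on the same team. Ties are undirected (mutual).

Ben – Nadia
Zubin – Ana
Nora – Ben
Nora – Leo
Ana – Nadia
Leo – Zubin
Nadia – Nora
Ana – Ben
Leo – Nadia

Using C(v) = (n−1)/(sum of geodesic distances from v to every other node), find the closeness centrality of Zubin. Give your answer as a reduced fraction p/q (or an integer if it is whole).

Distances from Zubin: Ana:1, Ben:2, Leo:1, Nadia:2, Nora:2. Sum = 8.
n = 6, so closeness = 5/8.

5/8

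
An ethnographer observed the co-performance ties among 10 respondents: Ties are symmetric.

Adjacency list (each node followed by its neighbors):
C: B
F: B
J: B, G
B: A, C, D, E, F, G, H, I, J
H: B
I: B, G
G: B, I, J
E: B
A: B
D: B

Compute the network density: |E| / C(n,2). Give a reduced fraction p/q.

11/45

There are 11 edges and 10 nodes, so the maximum possible is C(10,2) = 45.
Density = 11/45.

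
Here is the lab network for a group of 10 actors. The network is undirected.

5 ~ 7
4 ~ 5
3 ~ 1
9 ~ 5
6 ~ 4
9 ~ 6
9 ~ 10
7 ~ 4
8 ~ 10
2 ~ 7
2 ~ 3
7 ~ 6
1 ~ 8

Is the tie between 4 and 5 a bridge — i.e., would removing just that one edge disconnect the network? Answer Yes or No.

No

Even without that edge, 4 still reaches 5 via 4 – 7 – 5, so the network stays connected. Not a bridge.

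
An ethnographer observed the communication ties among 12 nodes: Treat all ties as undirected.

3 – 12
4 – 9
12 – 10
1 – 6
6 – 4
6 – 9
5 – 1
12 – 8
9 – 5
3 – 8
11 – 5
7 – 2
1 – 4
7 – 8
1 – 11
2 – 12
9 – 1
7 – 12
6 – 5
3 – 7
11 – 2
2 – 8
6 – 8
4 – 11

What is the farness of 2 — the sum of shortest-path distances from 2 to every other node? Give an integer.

Distances from 2: 1:2, 3:2, 4:2, 5:2, 6:2, 7:1, 8:1, 9:3, 10:2, 11:1, 12:1.
Sum = 2 + 2 + 2 + 2 + 2 + 1 + 1 + 3 + 2 + 1 + 1 = 19.

19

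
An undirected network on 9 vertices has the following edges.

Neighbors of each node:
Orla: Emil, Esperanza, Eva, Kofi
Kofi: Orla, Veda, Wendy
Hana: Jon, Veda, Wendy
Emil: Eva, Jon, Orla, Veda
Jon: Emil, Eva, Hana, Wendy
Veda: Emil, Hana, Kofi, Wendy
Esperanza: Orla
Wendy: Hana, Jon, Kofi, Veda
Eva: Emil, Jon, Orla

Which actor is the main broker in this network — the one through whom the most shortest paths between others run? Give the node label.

Orla

Unnormalized betweenness of each node: Emil:62/15, Esperanza:0, Eva:7/5, Hana:1/3, Jon:19/5, Kofi:19/5, Orla:17/2, Veda:14/5, Wendy:67/30.
Orla has the largest value, 17/2, making it the main broker — the node through which the most shortest paths run.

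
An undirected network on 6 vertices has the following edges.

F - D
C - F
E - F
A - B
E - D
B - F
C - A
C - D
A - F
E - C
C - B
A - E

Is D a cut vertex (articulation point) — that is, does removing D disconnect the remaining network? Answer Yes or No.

Even without D, every remaining node can still reach every other (the residual graph is connected), so D is not a cut vertex.

No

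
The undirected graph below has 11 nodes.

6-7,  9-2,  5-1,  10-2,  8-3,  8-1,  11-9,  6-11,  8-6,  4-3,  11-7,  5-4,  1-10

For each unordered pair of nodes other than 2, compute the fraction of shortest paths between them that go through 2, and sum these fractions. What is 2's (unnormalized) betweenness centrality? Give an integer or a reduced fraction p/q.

Pairs whose geodesics pass through 2 — 11–10: 1; 7–10: 1/2; 4–9: 1/2; 5–9: 1; 1–9: 1; 10–9: 1.
All other pairs contribute 0.
Summing the contributions gives betweenness(2) = 5.

5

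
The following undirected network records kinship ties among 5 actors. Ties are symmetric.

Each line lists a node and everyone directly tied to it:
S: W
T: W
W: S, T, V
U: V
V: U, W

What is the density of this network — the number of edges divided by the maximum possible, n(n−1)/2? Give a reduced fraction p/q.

There are 4 edges and 5 nodes, so the maximum possible is C(5,2) = 10.
Density = 4/10 = 2/5.

2/5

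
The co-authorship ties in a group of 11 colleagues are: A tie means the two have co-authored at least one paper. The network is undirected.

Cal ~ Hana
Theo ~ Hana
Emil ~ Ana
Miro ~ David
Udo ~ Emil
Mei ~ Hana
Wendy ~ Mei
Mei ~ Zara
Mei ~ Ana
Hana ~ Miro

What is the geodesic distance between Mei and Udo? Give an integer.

One shortest route is Mei – Ana – Emil – Udo, which uses 3 edges, and at distance 2 from Mei we only reach {Cal, Emil, Miro, Theo}, which does not include Udo. So d(Mei,Udo) = 3.

3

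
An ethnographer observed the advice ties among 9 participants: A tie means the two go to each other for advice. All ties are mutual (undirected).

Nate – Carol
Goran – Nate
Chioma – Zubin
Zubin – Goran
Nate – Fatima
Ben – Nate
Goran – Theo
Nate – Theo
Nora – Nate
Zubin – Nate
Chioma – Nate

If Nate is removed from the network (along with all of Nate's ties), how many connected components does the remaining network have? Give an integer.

Without Nate, the remaining ties split the others into: {Carol}; {Fatima}; {Chioma, Goran, Theo, Zubin}; {Ben}; {Nora}.
That's 5 separate components.

5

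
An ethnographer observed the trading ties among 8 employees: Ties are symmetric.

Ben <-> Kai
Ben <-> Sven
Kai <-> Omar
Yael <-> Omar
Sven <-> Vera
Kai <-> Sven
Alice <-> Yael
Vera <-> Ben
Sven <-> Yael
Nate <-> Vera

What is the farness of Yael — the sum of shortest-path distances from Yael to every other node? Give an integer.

Distances from Yael: Alice:1, Ben:2, Kai:2, Nate:3, Omar:1, Sven:1, Vera:2.
Sum = 1 + 2 + 2 + 3 + 1 + 1 + 2 = 12.

12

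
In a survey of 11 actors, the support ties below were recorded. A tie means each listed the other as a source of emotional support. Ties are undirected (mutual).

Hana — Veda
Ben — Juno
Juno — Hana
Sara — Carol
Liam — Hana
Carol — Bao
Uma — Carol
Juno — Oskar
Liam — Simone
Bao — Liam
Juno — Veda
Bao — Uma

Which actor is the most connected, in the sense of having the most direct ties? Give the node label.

Degrees — Bao:3, Ben:1, Carol:3, Hana:3, Juno:4, Liam:3, Oskar:1, Sara:1, Simone:1, Uma:2, Veda:2.
The maximum is 4, attained only by Juno.

Juno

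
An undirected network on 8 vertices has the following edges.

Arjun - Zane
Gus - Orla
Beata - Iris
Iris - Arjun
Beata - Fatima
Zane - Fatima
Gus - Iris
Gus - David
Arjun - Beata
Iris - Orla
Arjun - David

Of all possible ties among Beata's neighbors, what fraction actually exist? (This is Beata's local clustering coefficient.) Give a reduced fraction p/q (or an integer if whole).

Beata's neighbors: Arjun, Fatima, and Iris (k = 3).
Possible neighbor pairs: C(3,2) = 3. Edges among them: Arjun–Iris → e = 1.
Clustering(Beata) = 1/3.

1/3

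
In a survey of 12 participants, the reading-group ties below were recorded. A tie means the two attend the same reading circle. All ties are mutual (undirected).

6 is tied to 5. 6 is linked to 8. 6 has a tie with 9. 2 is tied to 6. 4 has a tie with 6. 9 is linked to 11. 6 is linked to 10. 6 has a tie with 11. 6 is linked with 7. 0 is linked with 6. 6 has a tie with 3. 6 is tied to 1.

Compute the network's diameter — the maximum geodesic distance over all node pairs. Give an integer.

Eccentricity of each node (its greatest distance to any other): 0:2, 1:2, 2:2, 3:2, 4:2, 5:2, 6:1, 7:2, 8:2, 9:2, 10:2, 11:2.
The maximum eccentricity is 2, realized for instance by the pair 8–0 via 8 – 6 – 0. So the diameter is 2.

2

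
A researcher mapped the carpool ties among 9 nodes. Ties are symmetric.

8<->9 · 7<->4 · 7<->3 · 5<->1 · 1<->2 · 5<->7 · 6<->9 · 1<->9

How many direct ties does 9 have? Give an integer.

9 is directly tied to 1, 6, and 8. That is 3 neighbors, so the degree of 9 is 3.

3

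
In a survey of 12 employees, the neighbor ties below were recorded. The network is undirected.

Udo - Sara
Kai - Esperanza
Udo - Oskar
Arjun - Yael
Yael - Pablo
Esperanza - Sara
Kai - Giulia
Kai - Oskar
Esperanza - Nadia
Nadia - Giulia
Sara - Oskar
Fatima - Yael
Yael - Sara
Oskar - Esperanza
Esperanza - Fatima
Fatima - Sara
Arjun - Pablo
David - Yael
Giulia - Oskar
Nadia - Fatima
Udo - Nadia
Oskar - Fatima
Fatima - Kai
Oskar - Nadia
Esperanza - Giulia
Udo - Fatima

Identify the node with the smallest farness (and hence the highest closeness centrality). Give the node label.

Farness (sum of distances to all others) for each node — Arjun:27, David:28, Esperanza:19, Fatima:15, Giulia:25, Kai:21, Nadia:20, Oskar:18, Pablo:27, Sara:17, Udo:21, Yael:18.
The smallest farness is 15, for Fatima, so Fatima has the highest closeness.

Fatima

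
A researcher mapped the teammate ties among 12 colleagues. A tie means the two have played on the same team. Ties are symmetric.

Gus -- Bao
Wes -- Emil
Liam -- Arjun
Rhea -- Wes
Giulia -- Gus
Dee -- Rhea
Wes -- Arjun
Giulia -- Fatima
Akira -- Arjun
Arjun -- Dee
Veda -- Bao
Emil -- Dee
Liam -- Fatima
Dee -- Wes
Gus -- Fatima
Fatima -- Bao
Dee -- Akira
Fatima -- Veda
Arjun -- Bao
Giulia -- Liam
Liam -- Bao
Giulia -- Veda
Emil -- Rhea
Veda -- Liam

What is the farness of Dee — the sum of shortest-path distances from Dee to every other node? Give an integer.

21

Distances from Dee: Akira:1, Arjun:1, Bao:2, Emil:1, Fatima:3, Giulia:3, Gus:3, Liam:2, Rhea:1, Veda:3, Wes:1.
Sum = 1 + 1 + 2 + 1 + 3 + 3 + 3 + 2 + 1 + 3 + 1 = 21.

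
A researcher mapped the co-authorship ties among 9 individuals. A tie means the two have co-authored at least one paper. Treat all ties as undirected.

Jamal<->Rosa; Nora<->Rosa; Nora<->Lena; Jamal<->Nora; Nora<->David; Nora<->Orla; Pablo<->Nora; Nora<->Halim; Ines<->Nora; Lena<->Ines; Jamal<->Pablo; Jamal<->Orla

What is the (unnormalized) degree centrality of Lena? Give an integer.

2

Lena is directly tied to Ines and Nora. That is 2 neighbors, so the degree of Lena is 2.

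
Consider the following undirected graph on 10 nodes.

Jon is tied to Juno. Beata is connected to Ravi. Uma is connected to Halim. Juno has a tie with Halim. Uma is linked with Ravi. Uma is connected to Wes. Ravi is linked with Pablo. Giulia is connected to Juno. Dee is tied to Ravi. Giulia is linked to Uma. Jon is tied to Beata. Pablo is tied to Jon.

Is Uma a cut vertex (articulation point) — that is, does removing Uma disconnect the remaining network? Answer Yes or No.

Removing Uma leaves {Beata, Dee, Giulia, Halim, Jon, Juno, Pablo, and Ravi} with no path to {Wes}, so the network splits into 2 components. Uma is a cut vertex.

Yes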